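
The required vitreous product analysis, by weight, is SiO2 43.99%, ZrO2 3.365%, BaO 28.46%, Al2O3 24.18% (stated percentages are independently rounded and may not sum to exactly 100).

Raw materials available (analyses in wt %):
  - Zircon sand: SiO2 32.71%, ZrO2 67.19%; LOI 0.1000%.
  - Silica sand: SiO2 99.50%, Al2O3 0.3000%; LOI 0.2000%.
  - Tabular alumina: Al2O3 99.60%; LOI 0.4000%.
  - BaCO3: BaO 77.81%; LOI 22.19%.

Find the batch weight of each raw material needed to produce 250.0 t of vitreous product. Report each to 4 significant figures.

Batch per 250.0 t vitreous product:
  Zircon sand: 12.52 t
  Silica sand: 106.4 t
  Tabular alumina: 60.37 t
  BaCO3: 91.44 t
Total batch = 270.7 t; LOI loss = 20.76 t; yield = 92.33%

Exact precision is carried from start to finish — intermediates are rounded to 4 significant digits as shown — each reported result carries a single rounding. Derived quantities, which include four oxide percentages, the totals, LOI, net glass mass, yield, are recomputed in full precision, as set out in the problem or the answer, from the batch weights on 250.0 t of glass.
Oxide mass targets, per 250.0 t vitreous product:
  SiO2: 43.99% × 250.0 = 110.0 t
  ZrO2: 3.365% × 250.0 = 8.412 t
  BaO: 28.46% × 250.0 = 71.15 t
  Al2O3: 24.18% × 250.0 = 60.45 t
A balance pass over the oxides, on the weights just shown, relative to the basis at hand (oxide sums agree with the targets net of answer rounding effects):
  SiO2: 12.52·0.3271 + 106.4·0.9950 = 110.0 t (target 110.0 t)
  ZrO2: 12.52·0.6719 = 8.412 t (target 8.412 t)
  BaO: 91.44·0.7781 = 71.15 t (target 71.15 t)
  Al2O3: 106.4·0.003000 + 60.37·0.9960 = 60.45 t (target 60.45 t)
Glass-mass bookkeeping: net batch after ignition = 250.0 t (the Σ of target masses is 250.0 t; basis as stated: 250.0 t — differing by rounding only).
Summing the batch: Σ batch = 270.7 t; LOI removed, Σ of batch·LOI: 20.76 t; as yield: glass ÷ batch → 92.33%.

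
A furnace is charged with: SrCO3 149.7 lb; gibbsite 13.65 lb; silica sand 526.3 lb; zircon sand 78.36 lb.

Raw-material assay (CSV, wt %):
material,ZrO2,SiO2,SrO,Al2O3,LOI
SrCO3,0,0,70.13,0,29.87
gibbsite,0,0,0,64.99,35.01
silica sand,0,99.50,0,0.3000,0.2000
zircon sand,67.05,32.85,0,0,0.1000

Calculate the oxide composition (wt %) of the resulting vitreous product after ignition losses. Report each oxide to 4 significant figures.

Mid-chain values are shown, rounded to 4 significant digits, across the worked steps; all internal work runs at full precision through every step; every reported result is rounded only once; the derived quantities are computed in full precision (ignition loss, glass mass, yield, four oxide percentages, the totals) starting from the weights at 717.4 lb of glass, as set out in either problem or answer.
Mass of each oxide from the mix:
  ZrO2: 78.36·0.6705 = 52.54 lb
  SiO2: 526.3·0.9950 + 78.36·0.3285 = 549.4 lb
  SrO: 149.7·0.7013 = 105.0 lb
  Al2O3: 13.65·0.6499 + 526.3·0.003000 = 10.45 lb
LOI: 149.7·0.2987 + 13.65·0.3501 + 526.3·0.002000 + 78.36·0.001000 = 50.63 lb
Net of LOI, the glass mass = 768.0 − 50.63 = 717.4 lb (consistent with Σ oxide mass)
oxide / glass × 100 gives the wt %

Glass mass = 717.4 lb (batch 768.0 − LOI 50.63).
Composition: ZrO2 7.324%, SiO2 76.59%, SrO 14.63%, Al2O3 1.457%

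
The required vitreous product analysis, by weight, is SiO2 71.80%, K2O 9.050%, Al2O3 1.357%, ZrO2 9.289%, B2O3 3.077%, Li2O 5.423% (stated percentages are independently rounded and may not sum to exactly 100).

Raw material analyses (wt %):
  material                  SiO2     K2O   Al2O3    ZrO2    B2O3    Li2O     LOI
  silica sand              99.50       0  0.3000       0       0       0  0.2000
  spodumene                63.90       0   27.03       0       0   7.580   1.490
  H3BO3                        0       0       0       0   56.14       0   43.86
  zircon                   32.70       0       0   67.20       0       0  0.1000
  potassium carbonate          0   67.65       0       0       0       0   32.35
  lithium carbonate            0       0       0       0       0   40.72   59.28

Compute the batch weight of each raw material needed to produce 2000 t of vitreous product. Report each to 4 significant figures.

The whole derivation maintains full precision at each step; mid-chain values are printed, with 4-significant-figure rounding, within the worked lines — a single rounding produces every reported value; all derived quantities are rebuilt in exact precision (glass mass, the totals, ignition loss, six oxide percentages, the yield) starting from the weights for 2000 t of glass as they appear in question or answer.
Target masses of each oxide per 2000 t vitreous product:
  SiO2: 71.80% × 2000 = 1436 t
  K2O: 9.050% × 2000 = 181.0 t
  Al2O3: 1.357% × 2000 = 27.14 t
  ZrO2: 9.289% × 2000 = 185.8 t
  B2O3: 3.077% × 2000 = 61.54 t
  Li2O: 5.423% × 2000 = 108.5 t
Balance tally, oxide-wise, working from each reported weight, on the stated basis (oxide sums agree with the targets inside rounding margins):
  SiO2: 1297·0.9950 + 86.01·0.6390 + 276.5·0.3270 = 1436 t (target 1436 t)
  K2O: 267.6·0.6765 = 181.0 t (target 181.0 t)
  Al2O3: 1297·0.003000 + 86.01·0.2703 = 27.14 t (target 27.14 t)
  ZrO2: 276.5·0.6720 = 185.8 t (target 185.8 t)
  B2O3: 109.6·0.5614 = 61.53 t (target 61.54 t)
  Li2O: 86.01·0.07580 + 250.3·0.4072 = 108.4 t (target 108.5 t)
Mass balance on the glass: total batch − LOI = 2000 t (the Σ of target masses is 2000 t; basis as stated: 2000 t — gaps are rounding artifacts).
Whole-batch sum: Σ batch = 2287 t; Σ batch·LOI gives LOI loss = 287.2 t; yield = glass ÷ total batch = 87.44%.

Batch per 2000 t vitreous product:
  silica sand: 1297 t
  spodumene: 86.01 t
  H3BO3: 109.6 t
  zircon: 276.5 t
  potassium carbonate: 267.6 t
  lithium carbonate: 250.3 t
Total batch = 2287 t; LOI loss = 287.2 t; yield = 87.44%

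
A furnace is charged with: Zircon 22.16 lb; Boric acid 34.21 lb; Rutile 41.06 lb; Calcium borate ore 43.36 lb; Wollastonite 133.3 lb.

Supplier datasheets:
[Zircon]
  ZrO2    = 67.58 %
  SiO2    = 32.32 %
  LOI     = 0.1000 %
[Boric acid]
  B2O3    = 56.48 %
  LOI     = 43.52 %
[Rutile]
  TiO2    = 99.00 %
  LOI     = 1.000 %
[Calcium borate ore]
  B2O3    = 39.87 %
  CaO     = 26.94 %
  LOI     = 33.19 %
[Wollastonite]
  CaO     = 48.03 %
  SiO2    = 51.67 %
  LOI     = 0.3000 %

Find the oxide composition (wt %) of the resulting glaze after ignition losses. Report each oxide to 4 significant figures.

Glass mass = 244.0 lb (batch 274.1 − LOI 30.11).
Composition: ZrO2 6.138%, B2O3 15.01%, TiO2 16.66%, CaO 31.03%, SiO2 31.17%

Values along the way are shown, rounded to 4 significant digits, at each printed step. Each numeric step maintains exact precision from start to finish. Every reported result receives exactly one rounding. All derived quantities are rebuilt at full precision (the yield, LOI, totals, the five compositions, glass mass) starting from the weights on 244.0 lb of glass, as quoted within problem or answer.
What the batch supplies per oxide:
  ZrO2: 22.16·0.6758 = 14.98 lb
  B2O3: 34.21·0.5648 + 43.36·0.3987 = 36.61 lb
  TiO2: 41.06·0.9900 = 40.65 lb
  CaO: 43.36·0.2694 + 133.3·0.4803 = 75.71 lb
  SiO2: 22.16·0.3232 + 133.3·0.5167 = 76.04 lb
LOI: 22.16·0.001000 + 34.21·0.4352 + 41.06·0.01000 + 43.36·0.3319 + 133.3·0.003000 = 30.11 lb
The glass mass, total less LOI, = 274.1 − 30.11 = 244.0 lb (consistent with Σ oxide mass)
each oxide over glass, ×100, is wt %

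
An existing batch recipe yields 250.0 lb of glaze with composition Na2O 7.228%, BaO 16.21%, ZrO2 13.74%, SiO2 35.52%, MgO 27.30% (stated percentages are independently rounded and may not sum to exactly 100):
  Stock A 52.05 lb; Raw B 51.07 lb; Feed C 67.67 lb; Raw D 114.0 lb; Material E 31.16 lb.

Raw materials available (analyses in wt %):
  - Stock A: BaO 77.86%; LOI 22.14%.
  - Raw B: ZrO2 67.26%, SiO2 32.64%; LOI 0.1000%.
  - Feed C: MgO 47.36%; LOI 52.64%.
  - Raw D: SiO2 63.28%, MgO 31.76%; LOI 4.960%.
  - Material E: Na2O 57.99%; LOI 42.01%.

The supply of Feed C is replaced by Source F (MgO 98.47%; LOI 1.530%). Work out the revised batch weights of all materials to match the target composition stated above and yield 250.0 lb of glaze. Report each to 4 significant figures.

Revised batch per 250.0 lb glaze:
  Stock A: 52.05 lb
  Raw B: 51.07 lb
  Source F: 32.55 lb
  Raw D: 114.0 lb
  Material E: 31.16 lb
Total batch = 280.8 lb; LOI loss = 30.82 lb

The intermediate values appear (rounded to 4 significant figures) across the worked steps. All arithmetic carries full float precision from start to finish; each reported result is rounded a single time; all derived quantities (LOI, the totals, glass mass, yield, five oxide percentages) are carried using the weight values at 250.0 lb of glass at full float precision exactly as printed in either problem or answer.
Target masses of each oxide per 250.0 lb glaze:
  Na2O: 7.228% × 250.0 = 18.07 lb
  BaO: 16.21% × 250.0 = 40.52 lb
  ZrO2: 13.74% × 250.0 = 34.35 lb
  SiO2: 35.52% × 250.0 = 88.80 lb
  MgO: 27.30% × 250.0 = 68.25 lb
Verifying the oxide balance per the reported batch figures, versus the basis set out (sum by sum, the targets are met once rounding is allowed for):
  Na2O: 31.16·0.5799 = 18.07 lb (target 18.07 lb)
  BaO: 52.05·0.7786 = 40.53 lb (target 40.52 lb)
  ZrO2: 51.07·0.6726 = 34.35 lb (target 34.35 lb)
  SiO2: 51.07·0.3264 + 114.0·0.6328 = 88.81 lb (target 88.80 lb)
  MgO: 32.55·0.9847 + 114.0·0.3176 = 68.26 lb (target 68.25 lb)
Glass-mass bookkeeping: whole batch net of LOI = 250.0 lb (the targets, summed, come to 250.0 lb; the stated basis being 250.0 lb — differing by rounding only).
Adding the batch up: Σ batch = 280.8 lb; the LOI term Σ batch·LOI equals 30.82 lb; yield = glass ÷ total batch = 89.03%.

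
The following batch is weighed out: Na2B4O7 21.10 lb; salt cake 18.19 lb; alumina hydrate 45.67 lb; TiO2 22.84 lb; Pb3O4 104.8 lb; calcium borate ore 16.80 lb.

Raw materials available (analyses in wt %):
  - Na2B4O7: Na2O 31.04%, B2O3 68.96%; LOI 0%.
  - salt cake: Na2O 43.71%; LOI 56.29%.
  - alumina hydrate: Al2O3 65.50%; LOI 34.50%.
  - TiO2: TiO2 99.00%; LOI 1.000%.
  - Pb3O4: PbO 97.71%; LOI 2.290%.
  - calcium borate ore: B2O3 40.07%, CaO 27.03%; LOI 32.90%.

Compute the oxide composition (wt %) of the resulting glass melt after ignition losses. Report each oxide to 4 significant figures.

Glass mass = 195.2 lb (batch 229.4 − LOI 34.15).
Composition: Al2O3 15.32%, Na2O 7.427%, B2O3 10.90%, CaO 2.326%, PbO 52.45%, TiO2 11.58%

The whole derivation runs at exact precision from start to finish — values along the way appear rounded to 4 significant figures at each printed step — a single rounding finalizes every reported value — all derived quantities are rebuilt using the weight values per 195.2 lb of glass in full precision (totals, net glass mass, yield, LOI, six oxide percentages) exactly as shown in the problem or the answer.
Per-oxide mass from batch:
  Al2O3: 45.67·0.6550 = 29.91 lb
  Na2O: 21.10·0.3104 + 18.19·0.4371 = 14.50 lb
  B2O3: 21.10·0.6896 + 16.80·0.4007 = 21.28 lb
  CaO: 16.80·0.2703 = 4.541 lb
  PbO: 104.8·0.9771 = 102.4 lb
  TiO2: 22.84·0.9900 = 22.61 lb
LOI: 18.19·0.5629 + 45.67·0.3450 + 22.84·0.01000 + 104.8·0.02290 + 16.80·0.3290 = 34.15 lb
Resulting glass, batch − LOI: 229.4 − 34.15 = 195.2 lb (matching Σ of the oxides)
wt %: oxide over glass, times 100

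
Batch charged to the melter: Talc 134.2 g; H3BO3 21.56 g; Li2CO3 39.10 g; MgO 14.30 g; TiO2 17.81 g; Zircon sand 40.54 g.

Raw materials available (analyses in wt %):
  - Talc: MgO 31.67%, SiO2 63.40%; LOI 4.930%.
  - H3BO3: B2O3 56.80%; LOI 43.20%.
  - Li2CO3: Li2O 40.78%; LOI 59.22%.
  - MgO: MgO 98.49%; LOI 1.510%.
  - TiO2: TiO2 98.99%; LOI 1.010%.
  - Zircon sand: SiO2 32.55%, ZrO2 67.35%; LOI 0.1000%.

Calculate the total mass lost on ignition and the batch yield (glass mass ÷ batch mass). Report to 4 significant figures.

All arithmetic runs at exact precision at every stage. Intermediates appear rounded off to 4 significant figures between the steps — each reported number is rounded just once; derived quantities, which include glass mass, totals, yield, LOI, six oxide percentages, are rebuilt at full precision, exactly as shown in the problem or answer text, from the batch weights at 228.0 g of glass.
LOI of each material in turn:
  Talc: 134.2 × 0.04930 = 6.616 g
  H3BO3: 21.56 × 0.4320 = 9.314 g
  Li2CO3: 39.10 × 0.5922 = 23.16 g
  MgO: 14.30 × 0.01510 = 0.2159 g
  TiO2: 17.81 × 0.01010 = 0.1799 g
  Zircon sand: 40.54 × 0.001000 = 0.04054 g
Total LOI = 39.52 g
Glass = batch − LOI = 267.5 − 39.52 = 228.0 g

LOI loss = 39.52 g; glass = 228.0 g; yield = 85.23%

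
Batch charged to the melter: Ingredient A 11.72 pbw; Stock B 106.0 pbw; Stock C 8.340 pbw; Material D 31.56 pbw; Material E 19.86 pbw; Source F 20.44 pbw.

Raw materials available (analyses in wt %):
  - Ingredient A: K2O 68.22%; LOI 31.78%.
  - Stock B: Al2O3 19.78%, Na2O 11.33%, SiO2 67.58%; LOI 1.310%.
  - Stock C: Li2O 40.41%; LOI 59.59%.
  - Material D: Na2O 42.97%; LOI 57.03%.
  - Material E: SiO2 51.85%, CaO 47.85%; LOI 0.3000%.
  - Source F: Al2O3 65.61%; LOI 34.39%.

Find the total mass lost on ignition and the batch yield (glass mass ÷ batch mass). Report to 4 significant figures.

All internal work maintains exact precision through the solve. Mid-chain values are displayed, rounded to 4 significant figures, across the worked steps. Each reported result is rounded a single time; derived quantities are computed at full precision (LOI, the totals, the yield, the six compositions, net glass mass) using the weight values for 162.7 pbw of glass, as set out in question or answer.
Per-material ignition loss:
  Ingredient A: 11.72 × 0.3178 = 3.725 pbw
  Stock B: 106.0 × 0.01310 = 1.389 pbw
  Stock C: 8.340 × 0.5959 = 4.970 pbw
  Material D: 31.56 × 0.5703 = 18.00 pbw
  Material E: 19.86 × 0.003000 = 0.05958 pbw
  Source F: 20.44 × 0.3439 = 7.029 pbw
Total LOI = 35.17 pbw
Glass = batch − LOI = 197.9 − 35.17 = 162.7 pbw

LOI loss = 35.17 pbw; glass = 162.7 pbw; yield = 82.23%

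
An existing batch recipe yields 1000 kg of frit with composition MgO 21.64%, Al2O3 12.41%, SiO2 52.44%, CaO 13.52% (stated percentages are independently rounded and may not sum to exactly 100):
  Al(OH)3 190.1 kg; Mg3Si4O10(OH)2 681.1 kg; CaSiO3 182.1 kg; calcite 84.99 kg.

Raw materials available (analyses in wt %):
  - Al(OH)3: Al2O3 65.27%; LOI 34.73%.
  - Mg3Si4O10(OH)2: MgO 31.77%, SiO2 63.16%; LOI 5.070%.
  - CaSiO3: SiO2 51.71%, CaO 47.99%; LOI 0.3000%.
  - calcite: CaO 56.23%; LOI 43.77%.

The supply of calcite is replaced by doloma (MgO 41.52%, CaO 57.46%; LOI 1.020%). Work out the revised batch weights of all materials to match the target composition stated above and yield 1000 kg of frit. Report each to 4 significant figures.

Revised batch per 1000 kg frit:
  Al(OH)3: 190.1 kg
  Mg3Si4O10(OH)2: 634.6 kg
  CaSiO3: 239.0 kg
  doloma: 35.64 kg
Total batch = 1099 kg; LOI loss = 99.28 kg

The intermediate values are displayed rounded off to 4 significant figures on the page. The whole derivation keeps full float precision throughout; each reported number is rounded once only. All derived quantities (LOI, net glass mass, the yield, the four compositions, the totals) are carried at full float precision using the weight values per 1000 kg of glass as set out in the question or the answer.
Target oxide masses per 1000 kg frit:
  MgO: 21.64% × 1000 = 216.4 kg
  Al2O3: 12.41% × 1000 = 124.1 kg
  SiO2: 52.44% × 1000 = 524.4 kg
  CaO: 13.52% × 1000 = 135.2 kg
Oxide-by-oxide audit given the weights on record, per the basis as stated (every target is met by its sum modulo rounding of the values):
  MgO: 634.6·0.3177 + 35.64·0.4152 = 216.4 kg (target 216.4 kg)
  Al2O3: 190.1·0.6527 = 124.1 kg (target 124.1 kg)
  SiO2: 634.6·0.6316 + 239.0·0.5171 = 524.4 kg (target 524.4 kg)
  CaO: 239.0·0.4799 + 35.64·0.5746 = 135.2 kg (target 135.2 kg)
Consistency of the glass mass: the batch minus its LOI: 1000 kg (per-oxide target masses sum to 1000 kg; stated basis 1000 kg — a pure rounding effect).
Whole-batch sum: Σ batch = 1099 kg; loss to ignition Σ batch·LOI = 99.28 kg; as yield: glass ÷ batch → 90.97%.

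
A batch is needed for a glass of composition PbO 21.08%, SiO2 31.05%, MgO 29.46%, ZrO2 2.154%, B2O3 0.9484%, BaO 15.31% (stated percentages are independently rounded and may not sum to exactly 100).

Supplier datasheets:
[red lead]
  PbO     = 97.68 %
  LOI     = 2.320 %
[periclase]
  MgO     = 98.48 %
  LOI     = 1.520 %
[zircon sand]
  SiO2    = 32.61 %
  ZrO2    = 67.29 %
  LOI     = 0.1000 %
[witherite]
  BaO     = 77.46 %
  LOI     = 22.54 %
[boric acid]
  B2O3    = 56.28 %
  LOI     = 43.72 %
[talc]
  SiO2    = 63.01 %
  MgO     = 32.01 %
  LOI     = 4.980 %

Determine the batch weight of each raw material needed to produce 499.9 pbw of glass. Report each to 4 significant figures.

Intermediates are shown (rounded to 4 significant digits) alongside each step. Exact precision is maintained in every operation — exactly one rounding lands on each reported result. Derived quantities are rebuilt starting from the weights for 499.9 pbw of glass at full float precision (totals, six oxide percentages, glass mass, the yield, ignition loss), as they appear in the problem or answer text.
The oxide mass targets at 499.9 pbw glass:
  PbO: 21.08% × 499.9 = 105.4 pbw
  SiO2: 31.05% × 499.9 = 155.2 pbw
  MgO: 29.46% × 499.9 = 147.3 pbw
  ZrO2: 2.154% × 499.9 = 10.77 pbw
  B2O3: 0.9484% × 499.9 = 4.741 pbw
  BaO: 15.31% × 499.9 = 76.53 pbw
Mass-balance tally per oxide given the weights on record, under the basis named above (delivered sums recover each target net of answer rounding effects):
  PbO: 107.9·0.9768 = 105.4 pbw (target 105.4 pbw)
  SiO2: 16.00·0.3261 + 238.1·0.6301 = 155.2 pbw (target 155.2 pbw)
  MgO: 72.16·0.9848 + 238.1·0.3201 = 147.3 pbw (target 147.3 pbw)
  ZrO2: 16.00·0.6729 = 10.77 pbw (target 10.77 pbw)
  B2O3: 8.424·0.5628 = 4.741 pbw (target 4.741 pbw)
  BaO: 98.81·0.7746 = 76.54 pbw (target 76.53 pbw)
Auditing the glass mass value: Σ batch − LOI loss = 500.0 pbw (per-oxide target masses sum to 499.9 pbw; with the basis standing at 499.9 pbw — differing by rounding only).
Batch total: Σ batch = 541.4 pbw; loss to ignition Σ batch·LOI = 41.43 pbw; yield, glass over the total, = 92.35%.

Batch per 499.9 pbw glass:
  red lead: 107.9 pbw
  periclase: 72.16 pbw
  zircon sand: 16.00 pbw
  witherite: 98.81 pbw
  boric acid: 8.424 pbw
  talc: 238.1 pbw
Total batch = 541.4 pbw; LOI loss = 41.43 pbw; yield = 92.35%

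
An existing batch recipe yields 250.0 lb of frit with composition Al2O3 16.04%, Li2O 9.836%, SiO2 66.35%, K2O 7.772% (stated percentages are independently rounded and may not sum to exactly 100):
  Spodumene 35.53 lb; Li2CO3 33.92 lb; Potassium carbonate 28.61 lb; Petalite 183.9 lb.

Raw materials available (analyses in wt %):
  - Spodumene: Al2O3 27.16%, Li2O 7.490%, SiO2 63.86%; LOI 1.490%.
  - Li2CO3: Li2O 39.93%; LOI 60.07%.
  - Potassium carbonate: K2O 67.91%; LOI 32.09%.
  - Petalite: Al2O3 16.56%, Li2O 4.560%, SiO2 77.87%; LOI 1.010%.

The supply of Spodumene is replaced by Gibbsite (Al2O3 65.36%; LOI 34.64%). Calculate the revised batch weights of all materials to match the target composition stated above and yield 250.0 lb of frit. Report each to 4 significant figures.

Each numeric step carries full precision all the way through; in-progress results are shown rounded off to 4 significant digits as written; exactly one rounding lands on each reported result. Derived quantities, including four oxide percentages, net glass mass, LOI, the totals, the yield, are rebuilt from the weighed amounts per 250.0 lb of glass at full precision exactly as shown in the question or the answer.
Per-oxide target masses for 250.0 lb frit:
  Al2O3: 16.04% × 250.0 = 40.10 lb
  Li2O: 9.836% × 250.0 = 24.59 lb
  SiO2: 66.35% × 250.0 = 165.9 lb
  K2O: 7.772% × 250.0 = 19.43 lb
Mass-balance tally per oxide working from each reported weight, at the basis given (every target is met by its sum net of answer rounding effects):
  Al2O3: 7.382·0.6536 + 213.0·0.1656 = 40.10 lb (target 40.10 lb)
  Li2O: 37.26·0.3993 + 213.0·0.04560 = 24.59 lb (target 24.59 lb)
  SiO2: 213.0·0.7787 = 165.9 lb (target 165.9 lb)
  K2O: 28.61·0.6791 = 19.43 lb (target 19.43 lb)
Glass-mass sanity pass: the batch minus its LOI: 250.0 lb (summing oxide targets gives 250.0 lb; with the basis standing at 250.0 lb — a pure rounding effect).
Batch total: Σ batch = 286.3 lb; the LOI term Σ batch·LOI equals 36.27 lb; the yield ratio, glass ÷ batch: 87.33%.

Revised batch per 250.0 lb frit:
  Gibbsite: 7.382 lb
  Li2CO3: 37.26 lb
  Potassium carbonate: 28.61 lb
  Petalite: 213.0 lb
Total batch = 286.3 lb; LOI loss = 36.27 lb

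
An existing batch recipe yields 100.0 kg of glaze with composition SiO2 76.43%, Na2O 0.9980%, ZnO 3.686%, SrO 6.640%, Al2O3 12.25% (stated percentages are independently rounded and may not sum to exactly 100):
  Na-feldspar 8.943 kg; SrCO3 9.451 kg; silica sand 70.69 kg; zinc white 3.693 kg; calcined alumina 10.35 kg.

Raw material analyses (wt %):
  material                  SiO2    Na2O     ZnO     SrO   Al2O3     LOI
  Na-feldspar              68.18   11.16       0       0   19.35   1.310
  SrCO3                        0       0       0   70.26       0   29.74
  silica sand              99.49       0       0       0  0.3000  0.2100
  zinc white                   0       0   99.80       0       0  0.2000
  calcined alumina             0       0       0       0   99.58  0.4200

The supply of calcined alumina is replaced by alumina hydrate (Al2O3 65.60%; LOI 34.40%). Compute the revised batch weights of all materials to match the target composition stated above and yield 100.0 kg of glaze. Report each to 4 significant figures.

Revised batch per 100.0 kg glaze:
  Na-feldspar: 8.943 kg
  SrCO3: 9.451 kg
  silica sand: 70.69 kg
  zinc white: 3.693 kg
  alumina hydrate: 15.71 kg
Total batch = 108.5 kg; LOI loss = 8.488 kg

All arithmetic holds full precision through every step — values along the way appear (rounded to four significant figures) as written. Every reported figure undergoes a single rounding. Derived quantities, including net glass mass, the yield, totals, ignition loss, five oxide percentages, are carried from the batch weights per 100.0 kg of glass in exact precision, exactly as shown in the problem or the answer.
Oxide-by-oxide targets in 100.0 kg glaze:
  SiO2: 76.43% × 100.0 = 76.43 kg
  Na2O: 0.9980% × 100.0 = 0.9980 kg
  ZnO: 3.686% × 100.0 = 3.686 kg
  SrO: 6.640% × 100.0 = 6.640 kg
  Al2O3: 12.25% × 100.0 = 12.25 kg
Verifying the oxide balance using the reported weights, under the basis named above (sums match the target masses up to rounding of the answer):
  SiO2: 8.943·0.6818 + 70.69·0.9949 = 76.43 kg (target 76.43 kg)
  Na2O: 8.943·0.1116 = 0.9980 kg (target 0.9980 kg)
  ZnO: 3.693·0.9980 = 3.686 kg (target 3.686 kg)
  SrO: 9.451·0.7026 = 6.640 kg (target 6.640 kg)
  Al2O3: 8.943·0.1935 + 70.69·0.003000 + 15.71·0.6560 = 12.25 kg (target 12.25 kg)
Mass balance on the glass: the batch minus its LOI: 100.0 kg (targets for the oxides total 100.0 kg; against the stated basis, 100.0 kg — rounding explains the deltas).
Whole-batch sum: Σ batch = 108.5 kg; LOI removed, Σ of batch·LOI: 8.488 kg; as yield: glass ÷ batch → 92.18%.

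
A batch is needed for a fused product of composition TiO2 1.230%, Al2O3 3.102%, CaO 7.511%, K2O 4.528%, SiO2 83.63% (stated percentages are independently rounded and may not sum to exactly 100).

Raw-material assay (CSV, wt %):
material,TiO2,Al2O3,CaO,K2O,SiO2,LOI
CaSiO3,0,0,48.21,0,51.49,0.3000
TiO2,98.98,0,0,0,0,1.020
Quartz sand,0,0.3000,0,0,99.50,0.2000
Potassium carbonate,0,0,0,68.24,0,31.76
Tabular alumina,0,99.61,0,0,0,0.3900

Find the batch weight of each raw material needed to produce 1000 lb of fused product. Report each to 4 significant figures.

Batch per 1000 lb fused product:
  CaSiO3: 155.8 lb
  TiO2: 12.43 lb
  Quartz sand: 759.9 lb
  Potassium carbonate: 66.35 lb
  Tabular alumina: 28.85 lb
Total batch = 1023 lb; LOI loss = 23.30 lb; yield = 97.72%

Values along the way are shown rounded to four significant digits at each printed step; all arithmetic holds exact precision through every step — every reported figure is rounded only once. All derived quantities are re-derived in full float precision (the yield, LOI, the five compositions, glass mass, totals) starting from the weights at 1000 lb of glass as they appear in problem or answer.
Per-oxide target masses for 1000 lb fused product:
  TiO2: 1.230% × 1000 = 12.30 lb
  Al2O3: 3.102% × 1000 = 31.02 lb
  CaO: 7.511% × 1000 = 75.11 lb
  K2O: 4.528% × 1000 = 45.28 lb
  SiO2: 83.63% × 1000 = 836.3 lb
A balance pass over the oxides, from the weights as reported, at the basis given (sum by sum, the targets are met modulo rounding of the values):
  TiO2: 12.43·0.9898 = 12.30 lb (target 12.30 lb)
  Al2O3: 759.9·0.003000 + 28.85·0.9961 = 31.02 lb (target 31.02 lb)
  CaO: 155.8·0.4821 = 75.11 lb (target 75.11 lb)
  K2O: 66.35·0.6824 = 45.28 lb (target 45.28 lb)
  SiO2: 155.8·0.5149 + 759.9·0.9950 = 836.3 lb (target 836.3 lb)
Glass-mass closure: Σ batch − LOI loss = 1000 lb (summing oxide targets gives 1000 lb; stated basis 1000 lb — rounding explains the deltas).
Adding the batch up: Σ batch = 1023 lb; loss to ignition Σ batch·LOI = 23.30 lb; yield = glass ÷ total batch = 97.72%.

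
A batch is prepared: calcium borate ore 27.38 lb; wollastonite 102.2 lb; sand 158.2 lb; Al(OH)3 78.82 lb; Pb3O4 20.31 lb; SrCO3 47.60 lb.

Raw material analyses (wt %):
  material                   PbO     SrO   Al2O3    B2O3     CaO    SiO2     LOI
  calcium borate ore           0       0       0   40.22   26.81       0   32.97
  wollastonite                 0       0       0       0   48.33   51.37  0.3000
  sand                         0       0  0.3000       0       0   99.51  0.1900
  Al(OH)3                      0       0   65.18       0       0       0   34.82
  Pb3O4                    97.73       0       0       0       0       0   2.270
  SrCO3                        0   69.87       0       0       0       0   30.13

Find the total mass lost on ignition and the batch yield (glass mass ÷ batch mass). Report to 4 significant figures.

Each numeric step holds full precision in all steps. Intermediates are printed, rounded to four significant figures, in the working. A single rounding finalizes each reported result. The derived quantities are rebuilt in full precision (glass mass, LOI, the yield, the totals, the six compositions) using the weight values at 382.6 lb of glass, precisely as stated by question or answer.
Ignition loss by material:
  calcium borate ore: 27.38 × 0.3297 = 9.027 lb
  wollastonite: 102.2 × 0.003000 = 0.3066 lb
  sand: 158.2 × 0.001900 = 0.3006 lb
  Al(OH)3: 78.82 × 0.3482 = 27.45 lb
  Pb3O4: 20.31 × 0.02270 = 0.4610 lb
  SrCO3: 47.60 × 0.3013 = 14.34 lb
Total LOI = 51.88 lb
Glass = batch − LOI = 434.5 − 51.88 = 382.6 lb

LOI loss = 51.88 lb; glass = 382.6 lb; yield = 88.06%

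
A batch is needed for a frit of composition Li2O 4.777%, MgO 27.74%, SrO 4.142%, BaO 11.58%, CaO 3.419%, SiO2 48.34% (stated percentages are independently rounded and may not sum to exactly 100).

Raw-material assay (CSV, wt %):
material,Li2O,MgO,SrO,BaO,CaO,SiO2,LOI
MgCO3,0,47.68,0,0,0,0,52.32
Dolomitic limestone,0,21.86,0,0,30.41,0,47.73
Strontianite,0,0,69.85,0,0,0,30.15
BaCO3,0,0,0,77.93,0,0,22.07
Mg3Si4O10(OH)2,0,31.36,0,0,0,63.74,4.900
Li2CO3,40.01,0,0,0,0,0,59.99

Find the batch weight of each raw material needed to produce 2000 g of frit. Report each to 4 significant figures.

Each numeric step holds full precision throughout; the intermediate values are shown (rounded to four significant digits) at each printed step; each reported number is rounded only once; the derived quantities are carried in exact precision (six oxide percentages, ignition loss, net glass mass, the yield, the totals) from the weighed amounts on 2000 g of glass, exactly as shown in the question or the answer.
Target oxide masses per 2000 g frit:
  Li2O: 4.777% × 2000 = 95.54 g
  MgO: 27.74% × 2000 = 554.8 g
  SrO: 4.142% × 2000 = 82.84 g
  BaO: 11.58% × 2000 = 231.6 g
  CaO: 3.419% × 2000 = 68.38 g
  SiO2: 48.34% × 2000 = 966.8 g
Checking each oxide sum using the reported weights, on the stated basis (oxide sums agree with the targets modulo rounding of the values):
  Li2O: 238.8·0.4001 = 95.54 g (target 95.54 g)
  MgO: 62.88·0.4768 + 224.9·0.2186 + 1517·0.3136 = 554.9 g (target 554.8 g)
  SrO: 118.6·0.6985 = 82.84 g (target 82.84 g)
  BaO: 297.2·0.7793 = 231.6 g (target 231.6 g)
  CaO: 224.9·0.3041 = 68.39 g (target 68.38 g)
  SiO2: 1517·0.6374 = 966.9 g (target 966.8 g)
Glass mass check: the batch minus its LOI: 2000 g (per-oxide target masses sum to 2000 g; stated basis 2000 g — rounding explains the deltas).
Batch grand total — Σ batch = 2459 g; the LOI term Σ batch·LOI equals 459.2 g; as yield: glass ÷ batch → 81.33%.

Batch per 2000 g frit:
  MgCO3: 62.88 g
  Dolomitic limestone: 224.9 g
  Strontianite: 118.6 g
  BaCO3: 297.2 g
  Mg3Si4O10(OH)2: 1517 g
  Li2CO3: 238.8 g
Total batch = 2459 g; LOI loss = 459.2 g; yield = 81.33%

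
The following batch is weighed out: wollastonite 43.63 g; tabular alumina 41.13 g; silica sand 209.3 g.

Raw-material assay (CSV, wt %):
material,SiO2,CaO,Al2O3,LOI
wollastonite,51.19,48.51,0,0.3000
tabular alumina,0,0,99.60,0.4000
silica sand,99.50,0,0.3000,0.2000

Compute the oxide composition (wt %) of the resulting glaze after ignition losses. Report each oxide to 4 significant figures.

All arithmetic keeps exact precision from first step to last. In-progress results are printed rounded off to 4 significant digits in the working — a single rounding completes each reported value — derived quantities, including LOI, yield, three oxide percentages, totals, net glass mass, are re-derived from the weighed amounts on 293.3 g of glass in full precision precisely as stated by either problem or answer.
Oxide masses out of the charge:
  SiO2: 43.63·0.5119 + 209.3·0.9950 = 230.6 g
  CaO: 43.63·0.4851 = 21.16 g
  Al2O3: 41.13·0.9960 + 209.3·0.003000 = 41.59 g
LOI: 43.63·0.003000 + 41.13·0.004000 + 209.3·0.002000 = 0.7140 g
Resulting glass, batch − LOI: 294.1 − 0.7140 = 293.3 g (matching Σ of the oxides)
each oxide over glass, ×100, is wt %

Glass mass = 293.3 g (batch 294.1 − LOI 0.7140).
Composition: SiO2 78.61%, CaO 7.215%, Al2O3 14.18%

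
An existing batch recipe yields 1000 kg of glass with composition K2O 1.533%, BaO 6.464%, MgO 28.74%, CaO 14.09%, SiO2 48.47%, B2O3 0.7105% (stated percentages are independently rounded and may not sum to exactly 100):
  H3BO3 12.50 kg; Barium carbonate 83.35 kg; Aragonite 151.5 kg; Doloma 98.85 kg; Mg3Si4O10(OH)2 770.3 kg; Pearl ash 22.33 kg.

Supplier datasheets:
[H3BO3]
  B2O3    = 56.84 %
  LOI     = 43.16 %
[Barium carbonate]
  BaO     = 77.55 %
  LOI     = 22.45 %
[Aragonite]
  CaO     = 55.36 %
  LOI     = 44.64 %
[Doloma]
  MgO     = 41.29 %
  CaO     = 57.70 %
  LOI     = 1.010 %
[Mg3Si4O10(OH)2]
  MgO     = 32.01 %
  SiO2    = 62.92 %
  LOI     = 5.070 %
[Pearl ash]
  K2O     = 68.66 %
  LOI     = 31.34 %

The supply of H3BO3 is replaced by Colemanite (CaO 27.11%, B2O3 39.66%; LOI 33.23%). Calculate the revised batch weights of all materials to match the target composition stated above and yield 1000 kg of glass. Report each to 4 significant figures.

Revised batch per 1000 kg glass:
  Colemanite: 17.91 kg
  Barium carbonate: 83.35 kg
  Aragonite: 142.7 kg
  Doloma: 98.85 kg
  Mg3Si4O10(OH)2: 770.3 kg
  Pearl ash: 22.33 kg
Total batch = 1135 kg; LOI loss = 135.4 kg

Values along the way are rounded to four significant figures when displayed. All internal work runs at full float precision from first step to last; a single rounding completes every reported number. Derived quantities (glass mass, yield, six oxide percentages, LOI, the totals) are computed in full precision from the batch weights on 1000 kg of glass as written in problem or answer.
The oxide mass targets at 1000 kg glass:
  K2O: 1.533% × 1000 = 15.33 kg
  BaO: 6.464% × 1000 = 64.64 kg
  MgO: 28.74% × 1000 = 287.4 kg
  CaO: 14.09% × 1000 = 140.9 kg
  SiO2: 48.47% × 1000 = 484.7 kg
  B2O3: 0.7105% × 1000 = 7.105 kg
Mass-balance tally per oxide on the weights just shown, per the basis as stated (every target is met by its sum up to rounding of the answer):
  K2O: 22.33·0.6866 = 15.33 kg (target 15.33 kg)
  BaO: 83.35·0.7755 = 64.64 kg (target 64.64 kg)
  MgO: 98.85·0.4129 + 770.3·0.3201 = 287.4 kg (target 287.4 kg)
  CaO: 17.91·0.2711 + 142.7·0.5536 + 98.85·0.5770 = 140.9 kg (target 140.9 kg)
  SiO2: 770.3·0.6292 = 484.7 kg (target 484.7 kg)
  B2O3: 17.91·0.3966 = 7.103 kg (target 7.105 kg)
The glass-mass cross-check: total charge less LOI = 1000 kg (summing oxide targets gives 1000 kg; versus the stated basis of 1000 kg — deltas are rounding alone).
Adding the batch up: Σ batch = 1135 kg; Σ batch·LOI gives LOI loss = 135.4 kg; yield, glass over the total, = 88.07%.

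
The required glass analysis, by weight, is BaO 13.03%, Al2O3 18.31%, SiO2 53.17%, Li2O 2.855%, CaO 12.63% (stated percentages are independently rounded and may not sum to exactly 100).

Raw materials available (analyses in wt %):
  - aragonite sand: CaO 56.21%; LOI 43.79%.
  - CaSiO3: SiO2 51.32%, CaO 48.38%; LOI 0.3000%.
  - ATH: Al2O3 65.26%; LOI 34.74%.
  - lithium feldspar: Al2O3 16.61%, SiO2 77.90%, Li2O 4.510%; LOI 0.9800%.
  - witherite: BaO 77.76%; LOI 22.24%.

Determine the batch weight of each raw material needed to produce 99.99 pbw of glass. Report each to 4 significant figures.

Batch per 99.99 pbw glass:
  aragonite sand: 16.00 pbw
  CaSiO3: 7.514 pbw
  ATH: 11.94 pbw
  lithium feldspar: 63.30 pbw
  witherite: 16.76 pbw
Total batch = 115.5 pbw; LOI loss = 15.52 pbw; yield = 86.56%

The intermediate values appear (rounded to four significant figures) when written out. All internal work carries exact precision in every operation; every reported result includes exactly one rounding; the derived quantities (ignition loss, the totals, glass mass, the yield, the five compositions) are rebuilt using the weight values on 99.99 pbw of glass at exact precision as quoted within the problem or answer text.
Per-oxide target masses for 99.99 pbw glass:
  BaO: 13.03% × 99.99 = 13.03 pbw
  Al2O3: 18.31% × 99.99 = 18.31 pbw
  SiO2: 53.17% × 99.99 = 53.16 pbw
  Li2O: 2.855% × 99.99 = 2.855 pbw
  CaO: 12.63% × 99.99 = 12.63 pbw
Oxide-by-oxide audit applying the batch weights above, under the basis named above (each sum matches its target mass within answer rounding):
  BaO: 16.76·0.7776 = 13.03 pbw (target 13.03 pbw)
  Al2O3: 11.94·0.6526 + 63.30·0.1661 = 18.31 pbw (target 18.31 pbw)
  SiO2: 7.514·0.5132 + 63.30·0.7790 = 53.17 pbw (target 53.16 pbw)
  Li2O: 63.30·0.04510 = 2.855 pbw (target 2.855 pbw)
  CaO: 16.00·0.5621 + 7.514·0.4838 = 12.63 pbw (target 12.63 pbw)
Mass balance on the glass: total batch − LOI = 99.99 pbw (oxide target masses add up to 99.99 pbw; stated basis 99.99 pbw — gaps are rounding artifacts).
Summing the batch: Σ batch = 115.5 pbw; LOI removed, Σ of batch·LOI: 15.52 pbw; the yield ratio, glass ÷ batch: 86.56%.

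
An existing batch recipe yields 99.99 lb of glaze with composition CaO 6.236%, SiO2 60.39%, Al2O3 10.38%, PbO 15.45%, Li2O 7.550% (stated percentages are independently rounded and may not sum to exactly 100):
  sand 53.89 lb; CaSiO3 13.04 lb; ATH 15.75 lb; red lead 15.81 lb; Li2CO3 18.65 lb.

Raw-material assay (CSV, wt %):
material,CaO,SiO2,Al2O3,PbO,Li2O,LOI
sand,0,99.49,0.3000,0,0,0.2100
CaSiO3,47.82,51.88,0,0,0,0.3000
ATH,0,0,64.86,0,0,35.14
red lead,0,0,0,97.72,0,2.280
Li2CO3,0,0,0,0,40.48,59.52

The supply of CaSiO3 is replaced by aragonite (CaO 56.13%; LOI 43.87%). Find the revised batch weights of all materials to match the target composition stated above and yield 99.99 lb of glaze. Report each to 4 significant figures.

The working math maintains full float precision all the way through — the intermediate values are displayed, with 4-significant-digit rounding, in the working; each reported value includes exactly one rounding — all derived quantities (LOI, yield, the totals, net glass mass, the five compositions) are recomputed from the batch weights per 99.99 lb of glass at full float precision, as they appear in the question or the answer.
Oxide mass targets, per 99.99 lb glaze:
  CaO: 6.236% × 99.99 = 6.235 lb
  SiO2: 60.39% × 99.99 = 60.38 lb
  Al2O3: 10.38% × 99.99 = 10.38 lb
  PbO: 15.45% × 99.99 = 15.45 lb
  Li2O: 7.550% × 99.99 = 7.549 lb
Per-oxide balance check applying the batch weights above, at the basis given (every target is met by its sum modulo rounding of the values):
  CaO: 11.11·0.5613 = 6.236 lb (target 6.235 lb)
  SiO2: 60.69·0.9949 = 60.38 lb (target 60.38 lb)
  Al2O3: 60.69·0.003000 + 15.72·0.6486 = 10.38 lb (target 10.38 lb)
  PbO: 15.81·0.9772 = 15.45 lb (target 15.45 lb)
  Li2O: 18.65·0.4048 = 7.550 lb (target 7.549 lb)
Auditing the glass mass value: batch total minus LOI = 99.99 lb (the Σ of target masses is 100.0 lb; versus the stated basis of 99.99 lb — any gap is answer rounding).
Adding the batch up: Σ batch = 122.0 lb; ignition loss, Σ(batch × LOI) = 21.99 lb; yield, glass over the total, = 81.98%.

Revised batch per 99.99 lb glaze:
  sand: 60.69 lb
  aragonite: 11.11 lb
  ATH: 15.72 lb
  red lead: 15.81 lb
  Li2CO3: 18.65 lb
Total batch = 122.0 lb; LOI loss = 21.99 lb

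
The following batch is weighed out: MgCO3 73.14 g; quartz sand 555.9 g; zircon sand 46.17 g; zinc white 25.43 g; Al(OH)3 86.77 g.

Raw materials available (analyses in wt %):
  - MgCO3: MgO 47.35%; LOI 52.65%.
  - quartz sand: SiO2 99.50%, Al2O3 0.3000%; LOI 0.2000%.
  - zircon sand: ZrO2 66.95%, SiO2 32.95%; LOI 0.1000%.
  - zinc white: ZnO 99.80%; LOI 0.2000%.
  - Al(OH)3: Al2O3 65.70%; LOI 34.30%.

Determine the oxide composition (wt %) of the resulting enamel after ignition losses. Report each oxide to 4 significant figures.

Glass mass = 717.9 g (batch 787.4 − LOI 69.48).
Composition: ZrO2 4.306%, SiO2 79.16%, Al2O3 8.173%, MgO 4.824%, ZnO 3.535%

Working values appear (rounded to 4 significant figures) when written out — every computation runs at full precision end to end — every reported result is rounded exactly once; derived quantities, which include net glass mass, LOI, the five compositions, the yield, the totals, are recomputed in full float precision, as they appear in the question or the answer, starting from the weights on 717.9 g of glass.
Per-oxide mass from batch:
  ZrO2: 46.17·0.6695 = 30.91 g
  SiO2: 555.9·0.9950 + 46.17·0.3295 = 568.3 g
  Al2O3: 555.9·0.003000 + 86.77·0.6570 = 58.68 g
  MgO: 73.14·0.4735 = 34.63 g
  ZnO: 25.43·0.9980 = 25.38 g
LOI: 73.14·0.5265 + 555.9·0.002000 + 46.17·0.001000 + 25.43·0.002000 + 86.77·0.3430 = 69.48 g
Net of LOI, the glass mass = 787.4 − 69.48 = 717.9 g (the oxide masses sum to this)
percent share: oxide ÷ glass, ×100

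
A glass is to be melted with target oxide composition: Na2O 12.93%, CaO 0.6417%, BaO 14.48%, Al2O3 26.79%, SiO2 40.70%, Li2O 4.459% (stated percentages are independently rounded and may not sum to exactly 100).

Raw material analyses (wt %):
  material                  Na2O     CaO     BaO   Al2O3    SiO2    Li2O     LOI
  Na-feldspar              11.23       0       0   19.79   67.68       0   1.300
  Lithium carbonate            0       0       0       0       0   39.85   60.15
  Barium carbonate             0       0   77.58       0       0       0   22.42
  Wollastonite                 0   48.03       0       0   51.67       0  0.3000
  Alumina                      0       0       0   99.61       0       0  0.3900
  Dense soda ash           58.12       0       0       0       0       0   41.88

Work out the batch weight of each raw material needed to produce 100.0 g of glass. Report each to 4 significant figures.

Batch per 100.0 g glass:
  Na-feldspar: 59.12 g
  Lithium carbonate: 11.19 g
  Barium carbonate: 18.66 g
  Wollastonite: 1.336 g
  Alumina: 15.15 g
  Dense soda ash: 10.82 g
Total batch = 116.3 g; LOI loss = 16.28 g; yield = 86.00%

All internal work maintains full float precision in all steps — in-progress results are printed (rounded to four significant digits) in the printout; every reported result undergoes a single rounding. The derived quantities (totals, the yield, net glass mass, ignition loss, the six compositions) are computed at full float precision from the batch weights for 100.0 g of glass as given in the question or the answer.
Target oxide masses per 100.0 g glass:
  Na2O: 12.93% × 100.0 = 12.93 g
  CaO: 0.6417% × 100.0 = 0.6417 g
  BaO: 14.48% × 100.0 = 14.48 g
  Al2O3: 26.79% × 100.0 = 26.79 g
  SiO2: 40.70% × 100.0 = 40.70 g
  Li2O: 4.459% × 100.0 = 4.459 g
Verifying the oxide balance applying the batch weights above, against the basis in use (sums match the target masses up to rounding of the answer):
  Na2O: 59.12·0.1123 + 10.82·0.5812 = 12.93 g (target 12.93 g)
  CaO: 1.336·0.4803 = 0.6417 g (target 0.6417 g)
  BaO: 18.66·0.7758 = 14.48 g (target 14.48 g)
  Al2O3: 59.12·0.1979 + 15.15·0.9961 = 26.79 g (target 26.79 g)
  SiO2: 59.12·0.6768 + 1.336·0.5167 = 40.70 g (target 40.70 g)
  Li2O: 11.19·0.3985 = 4.459 g (target 4.459 g)
Glass-mass bookkeeping: Σ batch − LOI loss = 100.0 g (the Σ of target masses is 100.0 g; the stated basis being 100.0 g — any gap is answer rounding).
Batch total: Σ batch = 116.3 g; LOI removed, Σ of batch·LOI: 16.28 g; glass ÷ batch gives a yield of 86.00%.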